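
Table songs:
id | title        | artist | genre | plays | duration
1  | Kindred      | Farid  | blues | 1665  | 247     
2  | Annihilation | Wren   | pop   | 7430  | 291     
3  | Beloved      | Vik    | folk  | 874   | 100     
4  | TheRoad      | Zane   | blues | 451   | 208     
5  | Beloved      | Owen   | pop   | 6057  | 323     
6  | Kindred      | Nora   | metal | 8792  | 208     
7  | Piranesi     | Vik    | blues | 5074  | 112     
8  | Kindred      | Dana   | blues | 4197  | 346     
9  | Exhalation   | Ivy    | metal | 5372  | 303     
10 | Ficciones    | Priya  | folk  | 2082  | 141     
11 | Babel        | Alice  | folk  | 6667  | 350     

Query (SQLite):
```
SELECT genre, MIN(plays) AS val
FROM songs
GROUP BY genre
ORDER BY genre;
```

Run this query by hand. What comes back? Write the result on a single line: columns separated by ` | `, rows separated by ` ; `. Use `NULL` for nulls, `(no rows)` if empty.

Partition songs by genre; compute MIN(plays) within each group.
  blues: ids {1, 4, 7, 8} → MIN(plays)=451
  folk: ids {3, 10, 11} → MIN(plays)=874
  metal: ids {6, 9} → MIN(plays)=5372
  pop: ids {2, 5} → MIN(plays)=6057

blues | 451 ; folk | 874 ; metal | 5372 ; pop | 6057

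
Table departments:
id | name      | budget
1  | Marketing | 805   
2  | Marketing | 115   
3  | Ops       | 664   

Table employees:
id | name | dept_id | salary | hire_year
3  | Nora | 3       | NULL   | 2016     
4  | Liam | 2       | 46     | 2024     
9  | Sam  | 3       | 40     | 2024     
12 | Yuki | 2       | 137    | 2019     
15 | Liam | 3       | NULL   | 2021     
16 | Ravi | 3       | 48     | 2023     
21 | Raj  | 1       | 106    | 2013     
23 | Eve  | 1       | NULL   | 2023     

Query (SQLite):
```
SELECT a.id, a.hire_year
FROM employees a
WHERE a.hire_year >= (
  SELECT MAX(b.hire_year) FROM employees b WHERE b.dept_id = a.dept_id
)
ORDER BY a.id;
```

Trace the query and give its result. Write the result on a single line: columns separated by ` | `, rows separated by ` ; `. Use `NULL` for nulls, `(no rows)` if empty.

4 | 2024 ; 9 | 2024 ; 23 | 2023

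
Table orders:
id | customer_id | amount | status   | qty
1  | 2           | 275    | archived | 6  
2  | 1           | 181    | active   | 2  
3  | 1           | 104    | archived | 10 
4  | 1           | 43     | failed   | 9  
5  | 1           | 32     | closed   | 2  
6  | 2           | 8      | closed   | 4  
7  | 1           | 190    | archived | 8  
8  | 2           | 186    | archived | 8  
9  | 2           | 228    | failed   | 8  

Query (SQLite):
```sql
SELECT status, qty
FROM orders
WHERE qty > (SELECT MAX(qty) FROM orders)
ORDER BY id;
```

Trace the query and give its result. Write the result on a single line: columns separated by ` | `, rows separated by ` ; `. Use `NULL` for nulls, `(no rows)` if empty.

Scalar subquery: MAX(qty) over all orders rows = 10.
Keep rows where qty > that value.

(no rows)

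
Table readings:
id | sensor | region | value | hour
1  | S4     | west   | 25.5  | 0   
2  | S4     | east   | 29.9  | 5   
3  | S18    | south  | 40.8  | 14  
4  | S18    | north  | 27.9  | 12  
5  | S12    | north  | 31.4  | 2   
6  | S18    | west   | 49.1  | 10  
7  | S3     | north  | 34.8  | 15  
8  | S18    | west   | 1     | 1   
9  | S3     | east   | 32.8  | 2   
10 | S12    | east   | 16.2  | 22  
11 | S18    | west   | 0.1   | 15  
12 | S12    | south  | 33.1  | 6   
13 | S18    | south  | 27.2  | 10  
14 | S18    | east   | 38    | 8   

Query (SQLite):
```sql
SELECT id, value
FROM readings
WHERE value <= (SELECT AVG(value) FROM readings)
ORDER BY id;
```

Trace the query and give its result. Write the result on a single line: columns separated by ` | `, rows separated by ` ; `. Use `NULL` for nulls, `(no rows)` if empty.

Scalar subquery: AVG(value) over all readings rows = 27.7.
Keep rows where value <= that value.

1 | 25.5 ; 8 | 1 ; 10 | 16.2 ; 11 | 0.1 ; 13 | 27.2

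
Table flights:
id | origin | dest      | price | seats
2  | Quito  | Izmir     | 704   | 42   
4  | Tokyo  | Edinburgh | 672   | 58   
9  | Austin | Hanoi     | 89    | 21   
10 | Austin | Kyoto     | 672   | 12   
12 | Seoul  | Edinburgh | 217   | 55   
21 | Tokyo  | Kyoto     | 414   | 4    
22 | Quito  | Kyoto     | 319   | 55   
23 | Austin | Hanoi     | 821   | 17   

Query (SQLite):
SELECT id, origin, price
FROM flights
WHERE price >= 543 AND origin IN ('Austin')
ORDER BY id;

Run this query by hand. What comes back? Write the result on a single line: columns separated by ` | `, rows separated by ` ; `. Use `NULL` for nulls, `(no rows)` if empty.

10 | Austin | 672 ; 23 | Austin | 821

price >= 543: ids {2, 4, 10, 23}
origin IN ('Austin'): ids {9, 10, 23}
Combine with AND.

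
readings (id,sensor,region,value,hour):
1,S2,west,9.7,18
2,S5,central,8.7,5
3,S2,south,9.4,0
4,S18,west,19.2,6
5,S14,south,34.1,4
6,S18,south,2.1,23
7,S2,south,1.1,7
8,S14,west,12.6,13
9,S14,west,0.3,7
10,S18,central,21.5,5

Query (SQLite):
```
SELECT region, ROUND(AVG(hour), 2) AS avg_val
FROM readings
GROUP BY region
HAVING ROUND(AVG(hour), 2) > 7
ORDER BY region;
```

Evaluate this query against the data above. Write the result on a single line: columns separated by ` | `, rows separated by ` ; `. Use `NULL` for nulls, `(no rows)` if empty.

Partition readings by region; compute ROUND(AVG(hour), 2) within each group.
HAVING: keep groups where ROUND(AVG(hour), 2) > 7.
  central: ids {2, 10} → ROUND(AVG(hour), 2)=5
  south: ids {3, 5, 6, 7} → ROUND(AVG(hour), 2)=8.5
  west: ids {1, 4, 8, 9} → ROUND(AVG(hour), 2)=11

south | 8.5 ; west | 11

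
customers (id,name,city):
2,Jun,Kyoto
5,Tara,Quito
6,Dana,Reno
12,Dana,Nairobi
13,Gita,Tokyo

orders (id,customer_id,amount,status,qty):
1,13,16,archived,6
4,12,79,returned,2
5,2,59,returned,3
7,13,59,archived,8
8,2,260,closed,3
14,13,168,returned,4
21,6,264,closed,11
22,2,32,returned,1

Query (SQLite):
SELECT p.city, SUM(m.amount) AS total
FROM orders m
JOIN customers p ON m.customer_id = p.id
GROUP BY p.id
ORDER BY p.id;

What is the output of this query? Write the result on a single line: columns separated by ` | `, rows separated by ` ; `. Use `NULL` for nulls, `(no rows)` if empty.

Kyoto | 351 ; Reno | 264 ; Nairobi | 79 ; Tokyo | 243

Join each orders row to its customers via customer_id.
Group joined rows by customers.id; compute SUM(m.amount) per group.
  2: ids {5, 8, 22} → SUM(m.amount)=351
  6: ids {21} → SUM(m.amount)=264
  12: ids {4} → SUM(m.amount)=79
  13: ids {1, 7, 14} → SUM(m.amount)=243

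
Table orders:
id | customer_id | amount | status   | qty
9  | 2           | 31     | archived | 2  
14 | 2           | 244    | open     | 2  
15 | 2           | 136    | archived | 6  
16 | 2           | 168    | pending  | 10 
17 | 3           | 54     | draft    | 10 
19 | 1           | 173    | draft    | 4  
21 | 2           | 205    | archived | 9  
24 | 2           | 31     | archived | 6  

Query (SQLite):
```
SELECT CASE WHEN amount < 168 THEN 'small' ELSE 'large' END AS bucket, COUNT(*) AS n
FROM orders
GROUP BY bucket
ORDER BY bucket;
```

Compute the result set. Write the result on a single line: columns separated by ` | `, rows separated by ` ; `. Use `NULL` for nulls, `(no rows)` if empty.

large | 4 ; small | 4

Bucket rows by amount < 168 → 'small' else 'large'; count each bucket.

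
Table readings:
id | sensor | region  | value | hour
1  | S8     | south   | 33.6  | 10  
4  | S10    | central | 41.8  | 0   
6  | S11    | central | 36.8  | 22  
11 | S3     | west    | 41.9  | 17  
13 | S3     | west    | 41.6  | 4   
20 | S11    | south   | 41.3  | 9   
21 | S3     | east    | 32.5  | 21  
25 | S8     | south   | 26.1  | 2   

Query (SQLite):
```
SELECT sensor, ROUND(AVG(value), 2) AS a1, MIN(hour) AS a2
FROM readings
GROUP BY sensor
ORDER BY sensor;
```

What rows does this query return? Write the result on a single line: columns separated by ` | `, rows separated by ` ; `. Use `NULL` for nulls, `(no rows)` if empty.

S10 | 41.8 | 0 ; S11 | 39.05 | 9 ; S3 | 38.67 | 4 ; S8 | 29.85 | 2

Group readings by sensor.
Per group compute: ROUND(AVG(value), 2), MIN(hour).
  S10: ids {4} → ROUND(AVG(value), 2)=41.8, MIN(hour)=0
  S11: ids {6, 20} → ROUND(AVG(value), 2)=39.05, MIN(hour)=9
  S3: ids {11, 13, 21} → ROUND(AVG(value), 2)=38.67, MIN(hour)=4
  S8: ids {1, 25} → ROUND(AVG(value), 2)=29.85, MIN(hour)=2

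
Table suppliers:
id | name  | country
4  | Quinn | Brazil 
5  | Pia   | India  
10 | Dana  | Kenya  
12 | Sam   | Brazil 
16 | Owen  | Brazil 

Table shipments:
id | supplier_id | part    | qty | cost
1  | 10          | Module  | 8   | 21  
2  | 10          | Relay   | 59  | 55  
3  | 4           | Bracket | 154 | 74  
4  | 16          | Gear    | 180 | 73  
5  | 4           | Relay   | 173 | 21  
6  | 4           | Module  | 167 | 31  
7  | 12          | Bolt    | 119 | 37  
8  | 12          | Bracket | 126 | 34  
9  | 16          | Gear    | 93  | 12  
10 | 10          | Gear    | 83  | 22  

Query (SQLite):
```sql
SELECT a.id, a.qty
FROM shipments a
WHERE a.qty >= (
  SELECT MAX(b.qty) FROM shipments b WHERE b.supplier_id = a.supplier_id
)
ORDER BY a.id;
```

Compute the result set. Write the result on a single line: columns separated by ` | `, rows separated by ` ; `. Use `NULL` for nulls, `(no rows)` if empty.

For each shipments row a, compute MAX(qty) over rows sharing a.supplier_id.
Keep row a if a.qty >= that per-group MAX.
  supplier_id=4: MAX(qty) = 173
  supplier_id=10: MAX(qty) = 83
  supplier_id=12: MAX(qty) = 126
  supplier_id=16: MAX(qty) = 180

4 | 180 ; 5 | 173 ; 8 | 126 ; 10 | 83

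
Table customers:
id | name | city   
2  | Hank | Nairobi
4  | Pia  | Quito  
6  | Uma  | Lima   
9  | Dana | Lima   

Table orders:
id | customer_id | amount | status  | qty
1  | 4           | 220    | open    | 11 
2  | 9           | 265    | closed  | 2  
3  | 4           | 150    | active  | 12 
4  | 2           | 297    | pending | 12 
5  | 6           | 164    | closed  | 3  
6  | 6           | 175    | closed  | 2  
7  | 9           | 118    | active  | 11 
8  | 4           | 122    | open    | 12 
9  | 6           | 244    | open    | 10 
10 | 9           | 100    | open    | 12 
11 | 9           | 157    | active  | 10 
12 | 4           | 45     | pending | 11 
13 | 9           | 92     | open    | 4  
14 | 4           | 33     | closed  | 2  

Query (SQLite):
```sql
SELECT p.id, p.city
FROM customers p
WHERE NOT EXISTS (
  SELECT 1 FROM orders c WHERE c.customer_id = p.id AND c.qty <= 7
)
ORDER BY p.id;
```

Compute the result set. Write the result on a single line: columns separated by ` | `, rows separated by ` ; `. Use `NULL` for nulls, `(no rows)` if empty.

2 | Nairobi

For each customers row, check whether any orders with matching customer_id has qty <= 7.
Keep rows where that is false.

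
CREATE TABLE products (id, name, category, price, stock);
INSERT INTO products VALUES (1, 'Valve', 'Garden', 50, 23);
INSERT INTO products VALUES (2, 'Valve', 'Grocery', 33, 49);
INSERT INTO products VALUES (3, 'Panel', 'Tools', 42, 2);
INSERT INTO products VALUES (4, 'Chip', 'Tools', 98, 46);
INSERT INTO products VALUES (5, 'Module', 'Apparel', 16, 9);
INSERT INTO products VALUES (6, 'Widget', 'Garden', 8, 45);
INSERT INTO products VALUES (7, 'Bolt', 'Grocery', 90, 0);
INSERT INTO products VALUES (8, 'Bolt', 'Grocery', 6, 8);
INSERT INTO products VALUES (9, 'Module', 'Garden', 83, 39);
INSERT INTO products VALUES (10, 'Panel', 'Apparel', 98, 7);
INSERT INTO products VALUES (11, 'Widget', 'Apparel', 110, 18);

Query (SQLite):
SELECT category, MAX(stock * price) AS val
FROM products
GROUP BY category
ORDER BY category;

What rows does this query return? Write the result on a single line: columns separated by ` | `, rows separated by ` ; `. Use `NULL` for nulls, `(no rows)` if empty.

Apparel | 1980 ; Garden | 3237 ; Grocery | 1617 ; Tools | 4508

For each row compute stock * price.
Group by category; take MAX of the expression per group.
  Apparel: ids {5, 10, 11} → MAX(stock * price)=1980
  Garden: ids {1, 6, 9} → MAX(stock * price)=3237
  Grocery: ids {2, 7, 8} → MAX(stock * price)=1617
  Tools: ids {3, 4} → MAX(stock * price)=4508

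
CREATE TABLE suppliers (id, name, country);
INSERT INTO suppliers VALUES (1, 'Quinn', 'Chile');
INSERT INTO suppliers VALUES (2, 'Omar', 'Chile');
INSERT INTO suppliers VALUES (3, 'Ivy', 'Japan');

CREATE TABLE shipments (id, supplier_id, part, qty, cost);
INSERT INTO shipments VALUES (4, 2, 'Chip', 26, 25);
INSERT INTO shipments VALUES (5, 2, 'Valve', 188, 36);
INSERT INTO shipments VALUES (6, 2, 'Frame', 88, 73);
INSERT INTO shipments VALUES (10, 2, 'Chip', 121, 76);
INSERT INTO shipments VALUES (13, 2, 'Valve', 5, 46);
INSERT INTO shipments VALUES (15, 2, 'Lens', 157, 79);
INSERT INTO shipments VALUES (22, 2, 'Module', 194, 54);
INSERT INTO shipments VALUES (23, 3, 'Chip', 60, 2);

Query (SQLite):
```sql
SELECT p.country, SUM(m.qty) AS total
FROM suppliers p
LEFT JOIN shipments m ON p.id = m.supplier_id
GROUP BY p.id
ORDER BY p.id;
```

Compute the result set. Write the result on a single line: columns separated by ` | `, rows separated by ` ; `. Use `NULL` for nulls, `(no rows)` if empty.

LEFT JOIN keeps every suppliers row; unmatched ones get NULL for shipments columns.
Group by suppliers.id and compute SUM(m.qty). SUM over an all-NULL group is NULL.
  1: ids {—} → SUM(m.qty)=NULL
  2: ids {4, 5, 6, 10, 13, 15, 22} → SUM(m.qty)=779
  3: ids {23} → SUM(m.qty)=60

Chile | NULL ; Chile | 779 ; Japan | 60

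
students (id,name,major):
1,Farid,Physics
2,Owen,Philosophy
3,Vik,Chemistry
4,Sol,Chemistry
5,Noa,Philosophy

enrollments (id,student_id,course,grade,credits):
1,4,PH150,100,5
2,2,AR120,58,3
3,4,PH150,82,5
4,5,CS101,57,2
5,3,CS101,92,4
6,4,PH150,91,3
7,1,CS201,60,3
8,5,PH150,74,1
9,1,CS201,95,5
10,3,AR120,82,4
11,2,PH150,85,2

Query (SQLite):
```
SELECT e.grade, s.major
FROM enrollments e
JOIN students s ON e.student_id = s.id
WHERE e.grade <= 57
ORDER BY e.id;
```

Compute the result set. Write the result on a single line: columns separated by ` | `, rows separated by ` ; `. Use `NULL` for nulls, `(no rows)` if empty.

Each enrollments row matches the students row where student_id = students.id.
Then keep rows with e.grade <= 57.

57 | Philosophy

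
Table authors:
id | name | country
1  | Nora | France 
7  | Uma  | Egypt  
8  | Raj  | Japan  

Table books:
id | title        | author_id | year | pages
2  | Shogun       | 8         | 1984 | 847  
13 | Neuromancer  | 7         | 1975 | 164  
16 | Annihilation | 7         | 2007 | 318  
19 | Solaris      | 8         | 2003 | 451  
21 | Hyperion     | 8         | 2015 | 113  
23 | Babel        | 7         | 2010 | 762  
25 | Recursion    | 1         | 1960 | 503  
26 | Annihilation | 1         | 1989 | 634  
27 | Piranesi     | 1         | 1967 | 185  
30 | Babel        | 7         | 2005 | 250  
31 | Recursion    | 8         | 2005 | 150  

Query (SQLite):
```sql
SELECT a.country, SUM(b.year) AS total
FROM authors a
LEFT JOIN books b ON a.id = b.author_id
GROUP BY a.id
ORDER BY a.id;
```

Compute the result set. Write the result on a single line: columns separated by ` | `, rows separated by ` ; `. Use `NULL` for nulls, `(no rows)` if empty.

France | 5916 ; Egypt | 7997 ; Japan | 8007

LEFT JOIN keeps every authors row; unmatched ones get NULL for books columns.
Group by authors.id and compute SUM(b.year). SUM over an all-NULL group is NULL.
  1: ids {25, 26, 27} → SUM(b.year)=5916
  7: ids {13, 16, 23, 30} → SUM(b.year)=7997
  8: ids {2, 19, 21, 31} → SUM(b.year)=8007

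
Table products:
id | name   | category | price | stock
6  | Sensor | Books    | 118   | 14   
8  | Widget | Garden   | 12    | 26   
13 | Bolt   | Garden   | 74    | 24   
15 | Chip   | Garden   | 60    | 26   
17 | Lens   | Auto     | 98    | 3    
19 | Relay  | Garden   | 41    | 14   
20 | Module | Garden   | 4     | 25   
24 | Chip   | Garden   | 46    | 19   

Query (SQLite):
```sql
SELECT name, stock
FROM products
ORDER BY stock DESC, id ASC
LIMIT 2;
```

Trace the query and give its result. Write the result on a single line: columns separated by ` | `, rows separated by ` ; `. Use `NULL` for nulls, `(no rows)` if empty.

Widget | 26 ; Chip | 26

Sort by stock desc, tiebreak id asc: (26, id=8), (26, id=15), (25, id=20), (24, id=13), (19, id=24) …. Take first 2.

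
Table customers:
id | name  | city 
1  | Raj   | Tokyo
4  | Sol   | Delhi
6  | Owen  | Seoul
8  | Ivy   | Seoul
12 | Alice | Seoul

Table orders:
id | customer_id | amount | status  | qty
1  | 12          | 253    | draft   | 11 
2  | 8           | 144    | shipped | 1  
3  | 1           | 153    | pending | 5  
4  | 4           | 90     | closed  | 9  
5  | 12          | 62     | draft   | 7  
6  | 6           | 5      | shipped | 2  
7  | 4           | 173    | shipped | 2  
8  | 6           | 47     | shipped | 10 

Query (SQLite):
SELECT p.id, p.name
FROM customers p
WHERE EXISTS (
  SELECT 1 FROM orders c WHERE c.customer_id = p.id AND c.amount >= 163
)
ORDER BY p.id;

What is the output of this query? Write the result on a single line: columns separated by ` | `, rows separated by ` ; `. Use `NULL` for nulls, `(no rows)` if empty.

For each customers row, check whether any orders with matching customer_id has amount >= 163.
Keep rows where that is true.

4 | Sol ; 12 | Alice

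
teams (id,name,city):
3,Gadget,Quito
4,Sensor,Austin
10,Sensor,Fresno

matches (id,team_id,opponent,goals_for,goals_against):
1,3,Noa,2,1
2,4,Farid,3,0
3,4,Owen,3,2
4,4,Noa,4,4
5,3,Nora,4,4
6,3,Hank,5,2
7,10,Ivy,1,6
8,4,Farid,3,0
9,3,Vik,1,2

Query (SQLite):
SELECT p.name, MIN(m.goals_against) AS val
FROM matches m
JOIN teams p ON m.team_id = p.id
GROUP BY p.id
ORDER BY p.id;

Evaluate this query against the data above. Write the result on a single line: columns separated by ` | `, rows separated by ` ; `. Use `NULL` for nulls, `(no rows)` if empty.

Gadget | 1 ; Sensor | 0 ; Sensor | 6

Join each matches row to its teams via team_id.
Group joined rows by teams.id; compute MIN(m.goals_against) per group.
  3: ids {1, 5, 6, 9} → MIN(m.goals_against)=1
  4: ids {2, 3, 4, 8} → MIN(m.goals_against)=0
  10: ids {7} → MIN(m.goals_against)=6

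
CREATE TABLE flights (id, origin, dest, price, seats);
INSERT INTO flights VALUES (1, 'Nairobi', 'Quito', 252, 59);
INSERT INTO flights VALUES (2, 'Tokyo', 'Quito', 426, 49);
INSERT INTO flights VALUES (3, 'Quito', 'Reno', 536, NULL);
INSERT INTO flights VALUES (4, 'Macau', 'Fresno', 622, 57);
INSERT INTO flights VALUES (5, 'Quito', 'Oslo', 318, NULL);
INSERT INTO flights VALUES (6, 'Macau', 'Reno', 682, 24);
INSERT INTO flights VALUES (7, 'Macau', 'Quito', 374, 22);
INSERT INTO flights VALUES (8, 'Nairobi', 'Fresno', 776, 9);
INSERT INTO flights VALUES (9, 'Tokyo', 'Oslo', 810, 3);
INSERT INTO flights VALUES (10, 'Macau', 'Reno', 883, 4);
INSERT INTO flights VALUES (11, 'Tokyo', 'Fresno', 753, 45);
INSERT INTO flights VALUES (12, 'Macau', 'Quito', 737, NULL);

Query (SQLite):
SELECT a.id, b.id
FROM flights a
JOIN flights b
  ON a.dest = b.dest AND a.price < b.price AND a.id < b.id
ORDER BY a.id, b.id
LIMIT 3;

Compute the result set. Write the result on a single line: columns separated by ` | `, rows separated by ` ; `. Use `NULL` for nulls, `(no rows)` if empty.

1 | 2 ; 1 | 7 ; 1 | 12

Pairs (a,b) with same dest, a.price < b.price, a.id < b.id.
dest groups: Fresno:{4,8,11} Oslo:{5,9} Quito:{1,2,7,12} Reno:{3,6,10}
Ordered by (a.id, b.id); first 3.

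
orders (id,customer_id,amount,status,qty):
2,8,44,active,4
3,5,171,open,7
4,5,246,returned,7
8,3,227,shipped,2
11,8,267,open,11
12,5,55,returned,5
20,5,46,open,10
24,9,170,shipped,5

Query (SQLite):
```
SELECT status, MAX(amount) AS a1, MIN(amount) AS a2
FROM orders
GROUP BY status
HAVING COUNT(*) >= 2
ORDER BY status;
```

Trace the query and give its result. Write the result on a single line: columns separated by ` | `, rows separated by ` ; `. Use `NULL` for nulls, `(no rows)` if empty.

open | 267 | 46 ; returned | 246 | 55 ; shipped | 227 | 170

Group orders by status.
Per group compute: MAX(amount), MIN(amount).
HAVING: drop groups with fewer than 2 rows.
  active: ids {2} → MAX(amount)=44, MIN(amount)=44
  open: ids {3, 11, 20} → MAX(amount)=267, MIN(amount)=46
  returned: ids {4, 12} → MAX(amount)=246, MIN(amount)=55
  shipped: ids {8, 24} → MAX(amount)=227, MIN(amount)=170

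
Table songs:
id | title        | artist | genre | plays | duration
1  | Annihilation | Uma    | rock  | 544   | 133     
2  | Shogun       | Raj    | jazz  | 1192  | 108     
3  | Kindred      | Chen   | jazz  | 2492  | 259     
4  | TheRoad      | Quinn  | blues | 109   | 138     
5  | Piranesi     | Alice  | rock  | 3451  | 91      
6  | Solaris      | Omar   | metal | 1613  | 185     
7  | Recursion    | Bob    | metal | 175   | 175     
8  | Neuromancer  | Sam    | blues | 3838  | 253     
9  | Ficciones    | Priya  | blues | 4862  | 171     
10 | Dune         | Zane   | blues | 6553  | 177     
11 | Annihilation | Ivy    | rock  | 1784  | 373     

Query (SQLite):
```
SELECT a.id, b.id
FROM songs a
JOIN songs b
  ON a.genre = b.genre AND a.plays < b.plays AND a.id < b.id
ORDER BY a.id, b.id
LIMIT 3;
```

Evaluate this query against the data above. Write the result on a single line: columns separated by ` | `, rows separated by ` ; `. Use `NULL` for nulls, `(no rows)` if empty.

1 | 5 ; 1 | 11 ; 2 | 3

Pairs (a,b) with same genre, a.plays < b.plays, a.id < b.id.
genre groups: blues:{4,8,9,10} jazz:{2,3} metal:{6,7} rock:{1,5,11}
Ordered by (a.id, b.id); first 3.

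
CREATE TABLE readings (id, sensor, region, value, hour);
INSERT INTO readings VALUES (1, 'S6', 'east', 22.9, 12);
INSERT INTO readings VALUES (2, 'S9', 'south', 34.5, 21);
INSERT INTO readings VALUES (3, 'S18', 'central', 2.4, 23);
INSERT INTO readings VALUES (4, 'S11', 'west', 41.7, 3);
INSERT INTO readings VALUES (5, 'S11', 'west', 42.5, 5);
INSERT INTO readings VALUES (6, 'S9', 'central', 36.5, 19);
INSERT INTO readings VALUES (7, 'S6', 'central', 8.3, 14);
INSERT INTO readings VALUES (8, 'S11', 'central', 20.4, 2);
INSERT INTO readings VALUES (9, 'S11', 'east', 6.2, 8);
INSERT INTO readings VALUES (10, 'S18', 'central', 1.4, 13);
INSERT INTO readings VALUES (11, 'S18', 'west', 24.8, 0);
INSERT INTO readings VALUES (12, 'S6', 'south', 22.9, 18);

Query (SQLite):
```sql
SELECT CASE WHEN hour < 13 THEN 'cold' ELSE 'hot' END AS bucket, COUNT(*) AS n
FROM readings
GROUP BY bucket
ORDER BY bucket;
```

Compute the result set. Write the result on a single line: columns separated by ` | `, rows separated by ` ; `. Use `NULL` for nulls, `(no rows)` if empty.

Bucket rows by hour < 13 → 'cold' else 'hot'; count each bucket.

cold | 6 ; hot | 6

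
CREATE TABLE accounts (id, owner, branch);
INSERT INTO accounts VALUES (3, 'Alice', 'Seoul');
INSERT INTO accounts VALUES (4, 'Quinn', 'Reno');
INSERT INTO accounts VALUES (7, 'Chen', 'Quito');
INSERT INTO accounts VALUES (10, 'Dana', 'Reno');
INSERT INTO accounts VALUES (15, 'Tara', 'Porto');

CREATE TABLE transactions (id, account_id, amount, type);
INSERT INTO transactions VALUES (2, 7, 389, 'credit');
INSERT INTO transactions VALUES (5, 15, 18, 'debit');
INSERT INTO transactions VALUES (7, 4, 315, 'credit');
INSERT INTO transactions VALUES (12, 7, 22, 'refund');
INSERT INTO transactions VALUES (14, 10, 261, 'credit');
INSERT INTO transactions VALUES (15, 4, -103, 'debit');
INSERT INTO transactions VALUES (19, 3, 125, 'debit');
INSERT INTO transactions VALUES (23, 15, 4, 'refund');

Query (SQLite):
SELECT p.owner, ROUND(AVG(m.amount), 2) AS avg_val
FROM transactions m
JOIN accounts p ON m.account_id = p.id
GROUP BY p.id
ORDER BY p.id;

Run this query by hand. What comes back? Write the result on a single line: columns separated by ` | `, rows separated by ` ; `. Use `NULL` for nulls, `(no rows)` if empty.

Join each transactions row to its accounts via account_id.
Group joined rows by accounts.id; compute ROUND(AVG(m.amount), 2) per group.
  3: ids {19} → ROUND(AVG(m.amount), 2)=125
  4: ids {7, 15} → ROUND(AVG(m.amount), 2)=106
  7: ids {2, 12} → ROUND(AVG(m.amount), 2)=205.5
  10: ids {14} → ROUND(AVG(m.amount), 2)=261
  15: ids {5, 23} → ROUND(AVG(m.amount), 2)=11

Alice | 125 ; Quinn | 106 ; Chen | 205.5 ; Dana | 261 ; Tara | 11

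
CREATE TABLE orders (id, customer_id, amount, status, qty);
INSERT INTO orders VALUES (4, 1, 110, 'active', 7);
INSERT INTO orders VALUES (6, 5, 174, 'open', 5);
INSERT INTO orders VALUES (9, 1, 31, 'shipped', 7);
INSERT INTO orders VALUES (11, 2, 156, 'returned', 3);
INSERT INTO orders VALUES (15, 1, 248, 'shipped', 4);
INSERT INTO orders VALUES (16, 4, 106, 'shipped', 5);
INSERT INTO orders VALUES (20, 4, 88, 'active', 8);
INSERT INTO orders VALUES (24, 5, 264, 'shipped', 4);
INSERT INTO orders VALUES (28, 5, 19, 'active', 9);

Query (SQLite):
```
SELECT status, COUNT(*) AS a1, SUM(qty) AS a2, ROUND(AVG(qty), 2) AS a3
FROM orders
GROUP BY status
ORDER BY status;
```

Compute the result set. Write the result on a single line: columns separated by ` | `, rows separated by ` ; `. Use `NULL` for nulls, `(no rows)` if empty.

active | 3 | 24 | 8 ; open | 1 | 5 | 5 ; returned | 1 | 3 | 3 ; shipped | 4 | 20 | 5

Group orders by status.
Per group compute: COUNT(*), SUM(qty), ROUND(AVG(qty), 2).
  active: ids {4, 20, 28} → COUNT(*)=3, SUM(qty)=24, ROUND(AVG(qty), 2)=8
  open: ids {6} → COUNT(*)=1, SUM(qty)=5, ROUND(AVG(qty), 2)=5
  returned: ids {11} → COUNT(*)=1, SUM(qty)=3, ROUND(AVG(qty), 2)=3
  shipped: ids {9, 15, 16, 24} → COUNT(*)=4, SUM(qty)=20, ROUND(AVG(qty), 2)=5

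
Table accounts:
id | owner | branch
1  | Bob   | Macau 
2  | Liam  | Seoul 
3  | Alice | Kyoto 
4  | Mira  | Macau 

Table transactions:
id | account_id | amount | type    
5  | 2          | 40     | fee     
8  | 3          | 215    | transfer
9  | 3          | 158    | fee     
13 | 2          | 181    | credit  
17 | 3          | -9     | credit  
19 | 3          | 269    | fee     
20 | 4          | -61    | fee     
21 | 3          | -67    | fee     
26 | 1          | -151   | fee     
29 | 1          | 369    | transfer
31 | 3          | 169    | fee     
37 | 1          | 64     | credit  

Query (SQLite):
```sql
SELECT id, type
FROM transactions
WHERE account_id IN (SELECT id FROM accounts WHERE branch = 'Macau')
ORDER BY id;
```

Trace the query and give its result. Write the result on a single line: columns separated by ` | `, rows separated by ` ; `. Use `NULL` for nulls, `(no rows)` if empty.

Inner query: accounts.id where branch = 'Macau'.
Outer: keep transactions rows whose account_id is in that set.
Inner query → {1, 4}

20 | fee ; 26 | fee ; 29 | transfer ; 37 | credit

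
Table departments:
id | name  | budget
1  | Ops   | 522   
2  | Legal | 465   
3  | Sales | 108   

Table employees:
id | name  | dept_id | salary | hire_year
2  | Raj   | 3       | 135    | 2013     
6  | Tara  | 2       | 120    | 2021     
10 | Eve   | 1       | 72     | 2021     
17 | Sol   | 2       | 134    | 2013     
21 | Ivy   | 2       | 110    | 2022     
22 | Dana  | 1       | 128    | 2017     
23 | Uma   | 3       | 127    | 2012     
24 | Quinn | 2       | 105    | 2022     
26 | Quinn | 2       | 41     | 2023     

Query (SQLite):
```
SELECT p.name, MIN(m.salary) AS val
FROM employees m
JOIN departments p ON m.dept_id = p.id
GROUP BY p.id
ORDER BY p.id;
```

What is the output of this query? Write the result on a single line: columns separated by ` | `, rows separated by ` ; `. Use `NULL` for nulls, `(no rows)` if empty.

Join each employees row to its departments via dept_id.
Group joined rows by departments.id; compute MIN(m.salary) per group.
  1: ids {10, 22} → MIN(m.salary)=72
  2: ids {6, 17, 21, 24, 26} → MIN(m.salary)=41
  3: ids {2, 23} → MIN(m.salary)=127

Ops | 72 ; Legal | 41 ; Sales | 127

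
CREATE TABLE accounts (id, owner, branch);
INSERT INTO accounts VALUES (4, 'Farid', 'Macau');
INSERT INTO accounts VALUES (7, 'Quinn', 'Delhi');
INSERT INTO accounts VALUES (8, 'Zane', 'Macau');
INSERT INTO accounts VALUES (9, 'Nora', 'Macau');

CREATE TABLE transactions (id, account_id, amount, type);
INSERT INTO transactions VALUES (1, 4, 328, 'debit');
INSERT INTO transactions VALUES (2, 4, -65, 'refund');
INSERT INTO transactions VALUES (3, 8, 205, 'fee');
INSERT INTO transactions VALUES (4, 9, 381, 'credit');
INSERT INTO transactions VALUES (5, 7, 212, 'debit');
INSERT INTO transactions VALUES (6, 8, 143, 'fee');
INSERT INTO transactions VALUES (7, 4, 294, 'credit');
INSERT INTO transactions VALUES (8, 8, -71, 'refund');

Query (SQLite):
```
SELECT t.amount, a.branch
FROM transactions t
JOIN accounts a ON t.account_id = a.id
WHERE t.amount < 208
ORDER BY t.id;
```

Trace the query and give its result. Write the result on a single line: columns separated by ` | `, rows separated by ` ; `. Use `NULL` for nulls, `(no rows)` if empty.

Each transactions row matches the accounts row where account_id = accounts.id.
Then keep rows with t.amount < 208.

-65 | Macau ; 205 | Macau ; 143 | Macau ; -71 | Macau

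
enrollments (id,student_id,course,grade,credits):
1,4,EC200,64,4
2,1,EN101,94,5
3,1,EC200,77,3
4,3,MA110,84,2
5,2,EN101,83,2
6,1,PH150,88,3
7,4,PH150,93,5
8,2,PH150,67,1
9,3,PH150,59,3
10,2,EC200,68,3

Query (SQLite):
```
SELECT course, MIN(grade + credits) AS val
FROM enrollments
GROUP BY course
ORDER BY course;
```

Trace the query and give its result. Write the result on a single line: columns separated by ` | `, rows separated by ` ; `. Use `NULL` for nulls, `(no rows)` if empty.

For each row compute grade + credits.
Group by course; take MIN of the expression per group.
  EC200: ids {1, 3, 10} → MIN(grade + credits)=68
  EN101: ids {2, 5} → MIN(grade + credits)=85
  MA110: ids {4} → MIN(grade + credits)=86
  PH150: ids {6, 7, 8, 9} → MIN(grade + credits)=62

EC200 | 68 ; EN101 | 85 ; MA110 | 86 ; PH150 | 62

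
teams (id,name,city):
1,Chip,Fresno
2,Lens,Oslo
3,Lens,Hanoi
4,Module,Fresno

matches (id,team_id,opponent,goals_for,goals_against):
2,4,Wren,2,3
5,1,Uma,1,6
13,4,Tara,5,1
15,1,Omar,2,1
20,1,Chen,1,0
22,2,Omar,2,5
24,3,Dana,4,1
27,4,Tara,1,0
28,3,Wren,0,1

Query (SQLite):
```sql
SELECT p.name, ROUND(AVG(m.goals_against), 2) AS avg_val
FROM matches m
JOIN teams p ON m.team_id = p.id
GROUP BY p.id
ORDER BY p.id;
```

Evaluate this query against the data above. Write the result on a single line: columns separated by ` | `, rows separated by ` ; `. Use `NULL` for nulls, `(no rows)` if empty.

Chip | 2.33 ; Lens | 5 ; Lens | 1 ; Module | 1.33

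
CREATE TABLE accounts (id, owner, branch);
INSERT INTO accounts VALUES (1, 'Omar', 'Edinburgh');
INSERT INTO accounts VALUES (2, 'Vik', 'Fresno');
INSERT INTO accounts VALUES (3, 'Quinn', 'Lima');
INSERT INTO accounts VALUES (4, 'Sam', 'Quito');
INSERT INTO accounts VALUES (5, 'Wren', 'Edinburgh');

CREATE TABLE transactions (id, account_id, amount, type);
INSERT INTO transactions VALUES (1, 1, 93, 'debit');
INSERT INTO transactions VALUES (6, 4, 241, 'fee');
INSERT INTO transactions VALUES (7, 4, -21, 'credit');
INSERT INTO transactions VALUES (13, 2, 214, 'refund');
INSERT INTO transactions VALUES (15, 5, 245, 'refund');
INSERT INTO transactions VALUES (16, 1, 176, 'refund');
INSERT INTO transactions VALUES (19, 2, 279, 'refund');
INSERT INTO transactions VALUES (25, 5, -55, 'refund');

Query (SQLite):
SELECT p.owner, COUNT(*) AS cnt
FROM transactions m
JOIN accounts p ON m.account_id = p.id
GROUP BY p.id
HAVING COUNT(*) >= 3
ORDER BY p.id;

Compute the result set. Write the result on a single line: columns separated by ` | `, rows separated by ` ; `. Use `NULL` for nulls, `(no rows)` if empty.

Join each transactions row to its accounts via account_id.
Group joined rows by accounts.id; compute COUNT(*) per group.
HAVING: keep groups with count ≥ 3.
  1: ids {1, 16} → COUNT(*)=2
  2: ids {13, 19} → COUNT(*)=2
  4: ids {6, 7} → COUNT(*)=2
  5: ids {15, 25} → COUNT(*)=2

(no rows)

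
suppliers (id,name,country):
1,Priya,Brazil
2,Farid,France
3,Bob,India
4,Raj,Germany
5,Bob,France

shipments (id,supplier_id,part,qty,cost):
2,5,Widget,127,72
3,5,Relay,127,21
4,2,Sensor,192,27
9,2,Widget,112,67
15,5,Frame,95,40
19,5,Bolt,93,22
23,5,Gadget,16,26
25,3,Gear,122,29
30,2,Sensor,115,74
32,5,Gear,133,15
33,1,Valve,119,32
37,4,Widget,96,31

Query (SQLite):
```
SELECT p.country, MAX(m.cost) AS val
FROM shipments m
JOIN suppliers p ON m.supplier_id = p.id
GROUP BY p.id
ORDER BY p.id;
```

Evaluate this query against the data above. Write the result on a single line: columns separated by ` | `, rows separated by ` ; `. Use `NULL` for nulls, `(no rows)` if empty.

Join each shipments row to its suppliers via supplier_id.
Group joined rows by suppliers.id; compute MAX(m.cost) per group.
  1: ids {33} → MAX(m.cost)=32
  2: ids {4, 9, 30} → MAX(m.cost)=74
  3: ids {25} → MAX(m.cost)=29
  4: ids {37} → MAX(m.cost)=31
  5: ids {2, 3, 15, 19, 23, 32} → MAX(m.cost)=72

Brazil | 32 ; France | 74 ; India | 29 ; Germany | 31 ; France | 72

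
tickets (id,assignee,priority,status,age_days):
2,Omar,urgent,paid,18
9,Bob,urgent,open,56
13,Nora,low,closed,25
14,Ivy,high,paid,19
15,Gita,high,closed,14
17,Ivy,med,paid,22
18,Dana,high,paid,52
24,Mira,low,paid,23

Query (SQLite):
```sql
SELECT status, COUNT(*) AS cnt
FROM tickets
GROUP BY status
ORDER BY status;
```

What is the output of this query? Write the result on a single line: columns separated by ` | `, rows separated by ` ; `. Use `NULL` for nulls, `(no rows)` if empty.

closed | 2 ; open | 1 ; paid | 5

Partition tickets by status; compute COUNT(*) within each group.
  closed: ids {13, 15} → COUNT(*)=2
  open: ids {9} → COUNT(*)=1
  paid: ids {2, 14, 17, 18, 24} → COUNT(*)=5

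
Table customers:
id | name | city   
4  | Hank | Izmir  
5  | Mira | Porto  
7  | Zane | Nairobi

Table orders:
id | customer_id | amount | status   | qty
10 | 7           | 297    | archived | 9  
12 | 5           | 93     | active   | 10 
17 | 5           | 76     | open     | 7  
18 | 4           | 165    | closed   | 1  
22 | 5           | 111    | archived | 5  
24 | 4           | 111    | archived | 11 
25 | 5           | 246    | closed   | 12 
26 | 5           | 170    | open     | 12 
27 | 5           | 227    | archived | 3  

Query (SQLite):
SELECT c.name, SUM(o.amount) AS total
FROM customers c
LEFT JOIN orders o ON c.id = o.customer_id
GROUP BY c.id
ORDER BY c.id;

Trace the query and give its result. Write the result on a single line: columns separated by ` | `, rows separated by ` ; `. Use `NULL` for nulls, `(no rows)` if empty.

Hank | 276 ; Mira | 923 ; Zane | 297

LEFT JOIN keeps every customers row; unmatched ones get NULL for orders columns.
Group by customers.id and compute SUM(o.amount). SUM over an all-NULL group is NULL.
  4: ids {18, 24} → SUM(o.amount)=276
  5: ids {12, 17, 22, 25, 26, 27} → SUM(o.amount)=923
  7: ids {10} → SUM(o.amount)=297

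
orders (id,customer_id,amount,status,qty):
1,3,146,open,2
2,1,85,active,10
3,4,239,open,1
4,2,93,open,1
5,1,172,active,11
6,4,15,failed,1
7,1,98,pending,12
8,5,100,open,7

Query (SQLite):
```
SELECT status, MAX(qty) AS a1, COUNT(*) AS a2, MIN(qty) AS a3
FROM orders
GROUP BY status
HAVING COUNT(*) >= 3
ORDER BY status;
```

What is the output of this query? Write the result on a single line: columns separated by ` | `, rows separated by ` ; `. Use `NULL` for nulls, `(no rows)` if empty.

open | 7 | 4 | 1

Group orders by status.
Per group compute: MAX(qty), COUNT(*), MIN(qty).
HAVING: drop groups with fewer than 3 rows.
  active: ids {2, 5} → MAX(qty)=11, COUNT(*)=2, MIN(qty)=10
  failed: ids {6} → MAX(qty)=1, COUNT(*)=1, MIN(qty)=1
  open: ids {1, 3, 4, 8} → MAX(qty)=7, COUNT(*)=4, MIN(qty)=1
  pending: ids {7} → MAX(qty)=12, COUNT(*)=1, MIN(qty)=12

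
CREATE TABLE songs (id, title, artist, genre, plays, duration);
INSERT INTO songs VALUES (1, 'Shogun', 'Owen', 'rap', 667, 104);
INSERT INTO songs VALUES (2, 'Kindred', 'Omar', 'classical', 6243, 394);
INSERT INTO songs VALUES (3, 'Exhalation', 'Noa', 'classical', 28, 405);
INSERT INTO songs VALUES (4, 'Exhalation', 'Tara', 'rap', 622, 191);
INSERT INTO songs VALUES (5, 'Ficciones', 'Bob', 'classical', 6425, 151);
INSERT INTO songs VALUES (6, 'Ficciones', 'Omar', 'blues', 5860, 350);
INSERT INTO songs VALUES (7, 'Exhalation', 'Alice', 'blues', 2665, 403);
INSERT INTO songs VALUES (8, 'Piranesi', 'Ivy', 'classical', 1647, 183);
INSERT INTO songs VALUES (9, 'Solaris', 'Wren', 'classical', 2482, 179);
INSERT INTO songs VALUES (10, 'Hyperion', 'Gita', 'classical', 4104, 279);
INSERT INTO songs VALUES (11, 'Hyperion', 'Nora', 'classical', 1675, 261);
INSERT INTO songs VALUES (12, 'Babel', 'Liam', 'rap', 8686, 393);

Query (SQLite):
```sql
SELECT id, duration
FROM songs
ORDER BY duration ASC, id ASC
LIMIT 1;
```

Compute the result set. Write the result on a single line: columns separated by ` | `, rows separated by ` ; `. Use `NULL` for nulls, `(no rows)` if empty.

Sort by duration asc, tiebreak id asc: (104, id=1), (151, id=5), (179, id=9), (183, id=8) …. Take first 1.

1 | 104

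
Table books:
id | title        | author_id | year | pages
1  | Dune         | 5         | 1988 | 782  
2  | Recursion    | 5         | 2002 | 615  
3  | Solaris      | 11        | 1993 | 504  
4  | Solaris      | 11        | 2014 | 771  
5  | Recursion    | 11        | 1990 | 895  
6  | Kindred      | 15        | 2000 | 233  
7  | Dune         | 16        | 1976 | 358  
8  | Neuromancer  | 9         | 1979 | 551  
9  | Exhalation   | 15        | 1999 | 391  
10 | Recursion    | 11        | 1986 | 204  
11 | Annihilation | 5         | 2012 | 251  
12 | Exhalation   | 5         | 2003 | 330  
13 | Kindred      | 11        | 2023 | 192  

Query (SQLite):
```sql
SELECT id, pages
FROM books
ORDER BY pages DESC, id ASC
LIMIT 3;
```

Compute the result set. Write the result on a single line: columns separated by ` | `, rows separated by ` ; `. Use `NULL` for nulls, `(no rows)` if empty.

Sort by pages desc, tiebreak id asc: (895, id=5), (782, id=1), (771, id=4), (615, id=2), (551, id=8), (504, id=3) …. Take first 3.

5 | 895 ; 1 | 782 ; 4 | 771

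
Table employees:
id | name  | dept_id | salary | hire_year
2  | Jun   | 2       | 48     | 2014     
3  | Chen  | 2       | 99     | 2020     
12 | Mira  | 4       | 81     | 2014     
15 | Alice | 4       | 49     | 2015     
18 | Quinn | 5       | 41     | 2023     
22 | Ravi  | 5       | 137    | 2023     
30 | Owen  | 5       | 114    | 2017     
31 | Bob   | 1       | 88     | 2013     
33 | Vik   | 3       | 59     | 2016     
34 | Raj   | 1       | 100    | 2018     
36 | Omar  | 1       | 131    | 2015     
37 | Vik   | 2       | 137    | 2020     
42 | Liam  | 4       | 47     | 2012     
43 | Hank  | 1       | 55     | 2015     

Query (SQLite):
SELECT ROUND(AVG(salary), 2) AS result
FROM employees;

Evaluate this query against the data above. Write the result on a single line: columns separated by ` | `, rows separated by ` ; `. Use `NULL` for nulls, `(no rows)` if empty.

All salary values: [48, 99, 81, 49, 41, 137, 114, 88, 59, 100, 131, 137, 47, 55].
AVG = 1186 / 14 (rounded to 2 dp).

84.71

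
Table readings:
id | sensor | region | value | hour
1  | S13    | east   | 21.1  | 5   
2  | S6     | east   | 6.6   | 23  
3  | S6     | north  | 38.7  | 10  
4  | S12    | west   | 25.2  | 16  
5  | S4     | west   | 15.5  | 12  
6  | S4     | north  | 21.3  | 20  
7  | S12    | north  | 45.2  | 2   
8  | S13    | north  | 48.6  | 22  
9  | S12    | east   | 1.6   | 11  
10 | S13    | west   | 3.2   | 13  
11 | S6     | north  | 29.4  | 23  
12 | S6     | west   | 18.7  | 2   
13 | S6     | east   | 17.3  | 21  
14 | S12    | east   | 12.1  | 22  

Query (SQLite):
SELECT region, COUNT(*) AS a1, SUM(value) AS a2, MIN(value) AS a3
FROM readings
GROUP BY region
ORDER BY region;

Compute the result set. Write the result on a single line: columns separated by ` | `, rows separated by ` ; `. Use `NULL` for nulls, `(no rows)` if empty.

east | 5 | 58.7 | 1.6 ; north | 5 | 183.2 | 21.3 ; west | 4 | 62.6 | 3.2

Group readings by region.
Per group compute: COUNT(*), SUM(value), MIN(value).
  east: ids {1, 2, 9, 13, 14} → COUNT(*)=5, SUM(value)=58.7, MIN(value)=1.6
  north: ids {3, 6, 7, 8, 11} → COUNT(*)=5, SUM(value)=183.2, MIN(value)=21.3
  west: ids {4, 5, 10, 12} → COUNT(*)=4, SUM(value)=62.6, MIN(value)=3.2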